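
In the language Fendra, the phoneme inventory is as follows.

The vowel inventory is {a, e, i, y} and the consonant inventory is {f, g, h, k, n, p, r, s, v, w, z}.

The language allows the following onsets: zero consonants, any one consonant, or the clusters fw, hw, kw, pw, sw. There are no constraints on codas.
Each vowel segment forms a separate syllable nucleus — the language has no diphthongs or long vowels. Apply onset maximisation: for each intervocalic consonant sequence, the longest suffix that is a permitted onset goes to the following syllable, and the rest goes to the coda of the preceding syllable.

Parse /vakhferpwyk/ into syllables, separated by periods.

Nuclei (vowels): a, e, y → 3 syllables.
V1 /a/ – V2 /e/: cluster /khf/ — the longest permitted-onset suffix is /f/; onset = /f/, preceding coda = /kh/.
V2 /e/ – V3 /y/: cluster /rpw/ — the longest permitted-onset suffix is /pw/; onset = /pw/, preceding coda = /r/.

vakh.fer.pwyk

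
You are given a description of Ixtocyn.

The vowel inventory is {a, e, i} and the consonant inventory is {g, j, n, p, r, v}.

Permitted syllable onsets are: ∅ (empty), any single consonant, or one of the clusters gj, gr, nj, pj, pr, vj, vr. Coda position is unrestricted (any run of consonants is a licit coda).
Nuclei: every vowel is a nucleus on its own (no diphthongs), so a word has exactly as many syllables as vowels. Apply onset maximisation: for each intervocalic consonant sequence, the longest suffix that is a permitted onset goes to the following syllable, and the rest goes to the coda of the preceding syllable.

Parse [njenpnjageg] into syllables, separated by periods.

njenp.nja.geg

Nuclei (vowels): e, a, e → 3 syllables.
σ1/σ2 boundary: cluster /npnj/ — the longest permitted-onset suffix is /nj/; onset = /nj/, preceding coda = /np/.
σ2/σ3 boundary: /g/ is a single consonant, so it becomes the next onset.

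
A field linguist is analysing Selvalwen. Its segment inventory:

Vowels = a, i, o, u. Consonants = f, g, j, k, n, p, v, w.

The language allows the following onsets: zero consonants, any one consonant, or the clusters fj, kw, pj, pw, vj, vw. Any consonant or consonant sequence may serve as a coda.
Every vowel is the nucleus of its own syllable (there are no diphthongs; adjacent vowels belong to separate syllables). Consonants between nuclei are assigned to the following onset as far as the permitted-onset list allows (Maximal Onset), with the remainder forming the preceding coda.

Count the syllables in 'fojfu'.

Nuclei (vowels): o, u → 2 syllables.

2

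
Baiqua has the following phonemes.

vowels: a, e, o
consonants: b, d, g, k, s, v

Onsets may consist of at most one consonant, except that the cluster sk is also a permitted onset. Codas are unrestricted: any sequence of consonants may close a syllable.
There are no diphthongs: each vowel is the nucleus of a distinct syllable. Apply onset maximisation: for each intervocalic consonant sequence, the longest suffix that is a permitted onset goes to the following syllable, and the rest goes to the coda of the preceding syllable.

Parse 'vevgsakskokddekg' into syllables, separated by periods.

vevg.sak.skokd.dekg

Vowels present: e, a, o, e; each is a nucleus, giving 4 syllables.
σ1/σ2 boundary: /vgs/; trying suffixes from longest down, /s/ is the first permitted one, so coda /vg/ | onset /s/.
σ2/σ3 boundary: /ksk/; trying suffixes from longest down, /sk/ is the first permitted one, so coda /k/ | onset /sk/.
σ3/σ4 boundary: cluster /kdd/ — the longest permitted-onset suffix is /d/; onset = /d/, preceding coda = /kd/.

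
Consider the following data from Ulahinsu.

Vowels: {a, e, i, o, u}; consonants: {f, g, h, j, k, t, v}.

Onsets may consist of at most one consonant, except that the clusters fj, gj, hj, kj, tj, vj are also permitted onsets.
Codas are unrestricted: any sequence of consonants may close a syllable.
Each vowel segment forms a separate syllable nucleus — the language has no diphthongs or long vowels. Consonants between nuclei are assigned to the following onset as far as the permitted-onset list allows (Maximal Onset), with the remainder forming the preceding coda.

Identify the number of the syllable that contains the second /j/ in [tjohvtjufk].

2

The vowels are o, u — 2 nuclei, so 2 syllables.
V1 /o/ – V2 /u/: /hvtj/ — longest licit onset from the right is /tj/, leaving /hv/ as coda.
Syllabification: tjohv.tjufk.
The second /j/ is in the onset of syllable 2 (/tjufk/).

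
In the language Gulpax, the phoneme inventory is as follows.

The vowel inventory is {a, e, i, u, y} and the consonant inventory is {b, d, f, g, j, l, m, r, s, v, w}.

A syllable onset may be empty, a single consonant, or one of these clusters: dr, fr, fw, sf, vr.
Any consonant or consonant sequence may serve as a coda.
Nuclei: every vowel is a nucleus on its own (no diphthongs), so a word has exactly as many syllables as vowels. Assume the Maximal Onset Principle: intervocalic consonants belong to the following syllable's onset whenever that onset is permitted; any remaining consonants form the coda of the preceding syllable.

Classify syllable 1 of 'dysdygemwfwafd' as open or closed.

closed

Nuclei (vowels): y, y, e, a → 4 syllables.
V1 /y/ – V2 /y/: cluster /sd/ — the longest permitted-onset suffix is /d/; onset = /d/, preceding coda = /s/.
V2 /y/ – V3 /e/: just /g/ — single C goes to the following onset.
V3 /e/ – V4 /a/: /mwfw/ — longest licit onset from the right is /fw/, leaving /mw/ as coda.
So the parse is dys.dy.gemw.fwafd.
Syllable 1 is /dys/ with coda /s/, so it is closed.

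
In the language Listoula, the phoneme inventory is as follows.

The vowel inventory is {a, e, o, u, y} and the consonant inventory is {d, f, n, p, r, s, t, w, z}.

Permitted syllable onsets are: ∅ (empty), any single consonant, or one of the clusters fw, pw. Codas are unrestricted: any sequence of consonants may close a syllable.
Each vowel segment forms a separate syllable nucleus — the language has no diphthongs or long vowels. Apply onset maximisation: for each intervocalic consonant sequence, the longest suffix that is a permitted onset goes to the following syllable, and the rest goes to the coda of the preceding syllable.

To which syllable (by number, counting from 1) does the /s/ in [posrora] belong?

Nuclei (vowels): o, o, a → 3 syllables.
/o…o/ gap (V1→V2): /sr/ — longest licit onset from the right is /r/, leaving /s/ as coda.
/o…a/ gap (V2→V3): /r/ is a single consonant, so it becomes the next onset.
Syllabification: pos.ro.ra.
The /s/ is in the coda of syllable 1 (/pos/).

1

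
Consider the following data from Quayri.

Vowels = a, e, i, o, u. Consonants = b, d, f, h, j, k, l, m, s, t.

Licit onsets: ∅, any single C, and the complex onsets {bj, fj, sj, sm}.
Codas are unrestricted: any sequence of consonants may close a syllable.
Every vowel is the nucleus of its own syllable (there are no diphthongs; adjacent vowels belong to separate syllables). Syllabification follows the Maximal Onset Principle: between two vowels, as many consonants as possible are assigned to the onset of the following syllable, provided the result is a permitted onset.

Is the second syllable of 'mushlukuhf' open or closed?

open

Nuclei (vowels): u, u, u → 3 syllables.
V1 /u/ – V2 /u/: /shl/ splits as /sh/ + /l/ (/l/ is the longest suffix that is a licit onset).
V2 /u/ – V3 /u/: /k/ is a single consonant, so it becomes the next onset.
Syllabification: mush.lu.kuhf.
Syllable 2 is /lu/; it ends in its nucleus with no coda, so it is open.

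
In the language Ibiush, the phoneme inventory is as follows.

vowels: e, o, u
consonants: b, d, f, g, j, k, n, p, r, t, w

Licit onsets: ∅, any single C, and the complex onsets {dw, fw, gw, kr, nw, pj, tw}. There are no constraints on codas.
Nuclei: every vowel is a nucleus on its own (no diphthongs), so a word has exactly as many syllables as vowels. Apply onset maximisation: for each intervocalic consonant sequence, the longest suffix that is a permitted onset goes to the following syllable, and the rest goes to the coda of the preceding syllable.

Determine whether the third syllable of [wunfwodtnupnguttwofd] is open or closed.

Vowels present: u, o, u, u, o; each is a nucleus, giving 5 syllables.
Between /u/ (V1) and /o/ (V2): /nfw/ splits as /n/ + /fw/ (/fw/ is the longest suffix that is a licit onset).
Between /o/ (V2) and /u/ (V3): /dtn/ splits as /dt/ + /n/ (/n/ is the longest suffix that is a licit onset).
Between /u/ (V3) and /u/ (V4): cluster /png/ — the longest permitted-onset suffix is /g/; onset = /g/, preceding coda = /pn/.
Between /u/ (V4) and /o/ (V5): cluster /ttw/ — the longest permitted-onset suffix is /tw/; onset = /tw/, preceding coda = /t/.
So the parse is wun.fwodt.nupn.gut.twofd.
Syllable 3 is /nupn/ with coda /pn/, so it is closed.

closed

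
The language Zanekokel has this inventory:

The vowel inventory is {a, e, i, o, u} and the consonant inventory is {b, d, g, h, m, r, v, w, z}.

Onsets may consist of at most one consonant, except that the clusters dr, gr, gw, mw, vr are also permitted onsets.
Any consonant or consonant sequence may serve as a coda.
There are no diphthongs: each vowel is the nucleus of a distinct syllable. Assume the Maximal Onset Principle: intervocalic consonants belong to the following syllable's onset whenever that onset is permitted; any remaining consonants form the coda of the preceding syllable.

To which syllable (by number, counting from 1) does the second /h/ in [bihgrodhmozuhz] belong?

Vowels present: i, o, o, u; each is a nucleus, giving 4 syllables.
Between /i/ (V1) and /o/ (V2): /hgr/ splits as /h/ + /gr/ (/gr/ is the longest suffix that is a licit onset).
Between /o/ (V2) and /o/ (V3): cluster /dhm/ — the longest permitted-onset suffix is /m/; onset = /m/, preceding coda = /dh/.
Between /o/ (V3) and /u/ (V4): /z/ is a single consonant, so it becomes the next onset.
Result: bih.grodh.mo.zuhz.
The second /h/ is in the coda of syllable 2 (/grodh/).

2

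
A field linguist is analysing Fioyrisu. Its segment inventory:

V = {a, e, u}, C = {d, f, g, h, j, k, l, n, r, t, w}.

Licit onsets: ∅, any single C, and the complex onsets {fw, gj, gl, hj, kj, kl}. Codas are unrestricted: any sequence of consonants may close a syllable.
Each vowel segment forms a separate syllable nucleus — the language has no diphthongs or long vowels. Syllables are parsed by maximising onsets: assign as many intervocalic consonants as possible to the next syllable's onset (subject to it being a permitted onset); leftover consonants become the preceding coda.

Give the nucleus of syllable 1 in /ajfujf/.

a

Vowels present: a, u; each is a nucleus, giving 2 syllables.
The first nucleus (vowel 1 from the left) is /a/.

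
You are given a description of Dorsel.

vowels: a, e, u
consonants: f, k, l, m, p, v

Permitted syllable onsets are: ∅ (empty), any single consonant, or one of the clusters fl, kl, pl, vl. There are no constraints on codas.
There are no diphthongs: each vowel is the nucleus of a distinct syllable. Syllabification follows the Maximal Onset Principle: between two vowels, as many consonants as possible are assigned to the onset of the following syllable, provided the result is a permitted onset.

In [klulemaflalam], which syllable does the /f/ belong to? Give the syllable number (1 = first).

4

Nuclei (vowels): u, e, a, a, a → 5 syllables.
σ1/σ2 boundary: just /l/ — single C goes to the following onset.
σ2/σ3 boundary: just /m/ — single C goes to the following onset.
σ3/σ4 boundary: /fl/ is a licit onset in full, so it all attaches to the next syllable.
σ4/σ5 boundary: /l/ is a single consonant, so it becomes the next onset.
So the parse is klu.le.ma.fla.lam.
The /f/ is in the onset of syllable 4 (/fla/).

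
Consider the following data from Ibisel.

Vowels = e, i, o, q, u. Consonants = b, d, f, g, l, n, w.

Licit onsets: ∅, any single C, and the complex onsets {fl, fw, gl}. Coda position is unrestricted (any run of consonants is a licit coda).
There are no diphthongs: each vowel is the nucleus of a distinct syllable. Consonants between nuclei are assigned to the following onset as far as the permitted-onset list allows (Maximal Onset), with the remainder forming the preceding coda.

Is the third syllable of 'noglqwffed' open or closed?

Vowels present: o, q, e; each is a nucleus, giving 3 syllables.
V1 /o/ – V2 /q/: /gl/ is a licit onset in full, so it all attaches to the next syllable.
V2 /q/ – V3 /e/: /wff/; trying suffixes from longest down, /f/ is the first permitted one, so coda /wf/ | onset /f/.
So the parse is no.glqwf.fed.
Syllable 3 is /fed/ with coda /d/, so it is closed.

closed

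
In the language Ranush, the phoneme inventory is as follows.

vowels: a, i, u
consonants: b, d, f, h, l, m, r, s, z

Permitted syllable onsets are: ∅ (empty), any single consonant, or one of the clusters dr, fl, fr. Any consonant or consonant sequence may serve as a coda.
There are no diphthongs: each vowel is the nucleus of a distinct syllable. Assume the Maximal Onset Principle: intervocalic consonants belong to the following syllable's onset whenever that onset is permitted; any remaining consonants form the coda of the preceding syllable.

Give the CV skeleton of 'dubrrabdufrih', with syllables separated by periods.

CVCC.CVC.CV.CCVC

The vowels are u, a, u, i — 4 nuclei, so 4 syllables.
V1 /u/ – V2 /a/: cluster /brr/ — the longest permitted-onset suffix is /r/; onset = /r/, preceding coda = /br/.
V2 /a/ – V3 /u/: cluster /bd/ — the longest permitted-onset suffix is /d/; onset = /d/, preceding coda = /b/.
V3 /u/ – V4 /i/: /fr/ — entire cluster is a permitted onset → onset /fr/, coda ∅.
Syllabification: dubr.rab.du.frih.
Mapping each syllable to C/V: /dubr/ → CVCC, /rab/ → CVC, /du/ → CV, /frih/ → CCVC.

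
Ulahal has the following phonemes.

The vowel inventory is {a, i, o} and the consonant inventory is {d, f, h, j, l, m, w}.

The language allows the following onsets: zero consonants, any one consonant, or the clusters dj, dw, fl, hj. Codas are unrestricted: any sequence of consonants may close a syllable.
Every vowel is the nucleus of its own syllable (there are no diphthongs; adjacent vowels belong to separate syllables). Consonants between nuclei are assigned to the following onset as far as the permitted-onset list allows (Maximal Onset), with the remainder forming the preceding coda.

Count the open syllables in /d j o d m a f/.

0

The vowels are o, a — 2 nuclei, so 2 syllables.
σ1/σ2 boundary: cluster /dm/ — the longest permitted-onset suffix is /m/; onset = /m/, preceding coda = /d/.
Putting it together: djod.maf.
Classifying each syllable: /djod/ (closed), /maf/ (closed).
Open syllables: 0.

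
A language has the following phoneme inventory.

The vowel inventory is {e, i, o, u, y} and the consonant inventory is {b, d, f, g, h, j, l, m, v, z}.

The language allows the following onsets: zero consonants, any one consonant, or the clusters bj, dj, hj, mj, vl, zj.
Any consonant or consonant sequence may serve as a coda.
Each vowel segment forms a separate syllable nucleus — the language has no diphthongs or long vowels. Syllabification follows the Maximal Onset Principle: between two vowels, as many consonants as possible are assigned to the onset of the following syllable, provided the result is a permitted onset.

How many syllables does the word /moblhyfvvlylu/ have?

4

The vowels are o, y, y, u — 4 nuclei, so 4 syllables.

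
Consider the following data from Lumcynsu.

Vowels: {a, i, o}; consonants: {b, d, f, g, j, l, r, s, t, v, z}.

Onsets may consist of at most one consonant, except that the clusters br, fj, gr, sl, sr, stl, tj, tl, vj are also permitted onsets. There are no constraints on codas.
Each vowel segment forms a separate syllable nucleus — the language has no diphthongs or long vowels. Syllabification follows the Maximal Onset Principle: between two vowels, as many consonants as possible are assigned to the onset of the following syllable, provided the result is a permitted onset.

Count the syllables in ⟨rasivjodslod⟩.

4

Nuclei (vowels): a, i, o, o → 4 syllables.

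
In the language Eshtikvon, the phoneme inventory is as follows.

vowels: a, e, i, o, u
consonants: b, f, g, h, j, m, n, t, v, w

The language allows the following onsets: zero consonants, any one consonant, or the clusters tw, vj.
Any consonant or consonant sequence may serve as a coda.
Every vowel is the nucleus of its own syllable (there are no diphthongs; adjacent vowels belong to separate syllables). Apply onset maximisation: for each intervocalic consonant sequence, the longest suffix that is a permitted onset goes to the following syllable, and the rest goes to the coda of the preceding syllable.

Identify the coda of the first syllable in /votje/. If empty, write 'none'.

t

Vowels present: o, e; each is a nucleus, giving 2 syllables.
Between /o/ (V1) and /e/ (V2): /tj/ splits as /t/ + /j/ (/j/ is the longest suffix that is a licit onset).
So the parse is vot.je.
Syllable 1 is /vot/: onset /v/, nucleus /o/, coda /t/.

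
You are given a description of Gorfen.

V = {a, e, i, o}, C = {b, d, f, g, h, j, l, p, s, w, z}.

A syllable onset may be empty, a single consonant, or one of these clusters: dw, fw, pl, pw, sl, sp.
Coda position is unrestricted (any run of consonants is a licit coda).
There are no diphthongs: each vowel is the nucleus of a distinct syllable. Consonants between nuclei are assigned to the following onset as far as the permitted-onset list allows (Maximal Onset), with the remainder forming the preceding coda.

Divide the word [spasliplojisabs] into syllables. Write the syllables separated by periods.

Nuclei (vowels): a, i, o, i, a → 5 syllables.
V1 /a/ – V2 /i/: /sl/ is a licit onset in full, so it all attaches to the next syllable.
V2 /i/ – V3 /o/: /pl/ — entire cluster is a permitted onset → onset /pl/, coda ∅.
V3 /o/ – V4 /i/: /j/ → onset of the next syllable (single consonants are always licit onsets).
V4 /i/ – V5 /a/: /s/ is a single consonant, so it becomes the next onset.

spa.sli.plo.ji.sabs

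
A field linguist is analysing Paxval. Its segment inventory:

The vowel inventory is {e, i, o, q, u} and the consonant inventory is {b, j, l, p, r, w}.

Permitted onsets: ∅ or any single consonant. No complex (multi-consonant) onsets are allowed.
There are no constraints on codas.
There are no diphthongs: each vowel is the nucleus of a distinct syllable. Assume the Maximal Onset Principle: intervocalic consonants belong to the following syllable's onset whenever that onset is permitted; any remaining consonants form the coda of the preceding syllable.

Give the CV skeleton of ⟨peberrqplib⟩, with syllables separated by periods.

The vowels are e, e, q, i — 4 nuclei, so 4 syllables.
σ1/σ2 boundary: just /b/ — single C goes to the following onset.
σ2/σ3 boundary: cluster /rr/ — the longest permitted-onset suffix is /r/; onset = /r/, preceding coda = /r/.
σ3/σ4 boundary: /pl/; trying suffixes from longest down, /l/ is the first permitted one, so coda /p/ | onset /l/.
So the parse is pe.ber.rqp.lib.
Mapping each syllable to C/V: /pe/ → CV, /ber/ → CVC, /rqp/ → CVC, /lib/ → CVC.

CV.CVC.CVC.CVC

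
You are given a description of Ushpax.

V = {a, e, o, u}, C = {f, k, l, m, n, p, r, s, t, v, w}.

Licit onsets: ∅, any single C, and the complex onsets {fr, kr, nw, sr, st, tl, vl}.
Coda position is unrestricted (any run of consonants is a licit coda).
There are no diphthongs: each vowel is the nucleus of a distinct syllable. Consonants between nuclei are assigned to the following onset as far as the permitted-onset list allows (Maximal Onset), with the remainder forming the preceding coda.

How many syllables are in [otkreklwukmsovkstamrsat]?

6

The vowels are o, e, u, o, a, a — 6 nuclei, so 6 syllables.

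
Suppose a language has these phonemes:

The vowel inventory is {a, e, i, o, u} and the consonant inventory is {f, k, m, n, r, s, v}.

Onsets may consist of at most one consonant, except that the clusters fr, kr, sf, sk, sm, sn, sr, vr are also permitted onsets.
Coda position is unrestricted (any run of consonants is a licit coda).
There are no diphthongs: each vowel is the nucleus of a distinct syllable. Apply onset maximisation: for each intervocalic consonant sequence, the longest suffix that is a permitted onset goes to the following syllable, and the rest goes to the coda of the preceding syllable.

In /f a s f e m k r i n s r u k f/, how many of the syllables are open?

Nuclei (vowels): a, e, i, u → 4 syllables.
Between /a/ (V1) and /e/ (V2): /sf/ — entire cluster is a permitted onset → onset /sf/, coda ∅.
Between /e/ (V2) and /i/ (V3): /mkr/; trying suffixes from longest down, /kr/ is the first permitted one, so coda /m/ | onset /kr/.
Between /i/ (V3) and /u/ (V4): cluster /nsr/ — the longest permitted-onset suffix is /sr/; onset = /sr/, preceding coda = /n/.
Putting it together: fa.sfem.krin.srukf.
Classifying each syllable: /fa/ (open), /sfem/ (closed), /krin/ (closed), /srukf/ (closed).
Open syllables: 1.

1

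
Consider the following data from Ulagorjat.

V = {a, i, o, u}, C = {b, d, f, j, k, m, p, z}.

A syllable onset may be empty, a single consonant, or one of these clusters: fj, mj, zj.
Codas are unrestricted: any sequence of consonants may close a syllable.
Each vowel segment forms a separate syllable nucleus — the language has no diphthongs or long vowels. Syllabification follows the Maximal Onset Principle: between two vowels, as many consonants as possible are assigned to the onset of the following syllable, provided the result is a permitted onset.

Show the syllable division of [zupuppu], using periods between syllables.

zu.pup.pu

The vowels are u, u, u — 3 nuclei, so 3 syllables.
V1 /u/ – V2 /u/: /p/ is a single consonant, so it becomes the next onset.
V2 /u/ – V3 /u/: /pp/ splits as /p/ + /p/ (/p/ is the longest suffix that is a licit onset).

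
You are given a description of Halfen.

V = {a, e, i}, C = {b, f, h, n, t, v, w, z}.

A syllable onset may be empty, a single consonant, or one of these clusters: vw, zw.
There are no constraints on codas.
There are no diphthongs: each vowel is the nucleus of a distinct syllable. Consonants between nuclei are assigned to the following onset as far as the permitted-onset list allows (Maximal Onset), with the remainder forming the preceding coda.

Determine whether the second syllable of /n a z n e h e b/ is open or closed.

Vowels present: a, e, e; each is a nucleus, giving 3 syllables.
/a…e/ gap (V1→V2): /zn/; trying suffixes from longest down, /n/ is the first permitted one, so coda /z/ | onset /n/.
/e…e/ gap (V2→V3): /h/ is a single consonant, so it becomes the next onset.
So the parse is naz.ne.heb.
Syllable 2 is /ne/; it ends in its nucleus with no coda, so it is open.

open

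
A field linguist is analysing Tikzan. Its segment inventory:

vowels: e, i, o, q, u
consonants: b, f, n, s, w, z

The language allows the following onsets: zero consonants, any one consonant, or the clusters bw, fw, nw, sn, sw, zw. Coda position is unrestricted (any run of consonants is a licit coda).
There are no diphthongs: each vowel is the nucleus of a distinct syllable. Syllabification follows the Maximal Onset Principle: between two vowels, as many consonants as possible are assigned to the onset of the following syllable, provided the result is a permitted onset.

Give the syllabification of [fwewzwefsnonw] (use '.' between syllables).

fwew.zwef.snonw

Vowels present: e, e, o; each is a nucleus, giving 3 syllables.
Between /e/ (V1) and /e/ (V2): cluster /wzw/ — the longest permitted-onset suffix is /zw/; onset = /zw/, preceding coda = /w/.
Between /e/ (V2) and /o/ (V3): /fsn/; trying suffixes from longest down, /sn/ is the first permitted one, so coda /f/ | onset /sn/.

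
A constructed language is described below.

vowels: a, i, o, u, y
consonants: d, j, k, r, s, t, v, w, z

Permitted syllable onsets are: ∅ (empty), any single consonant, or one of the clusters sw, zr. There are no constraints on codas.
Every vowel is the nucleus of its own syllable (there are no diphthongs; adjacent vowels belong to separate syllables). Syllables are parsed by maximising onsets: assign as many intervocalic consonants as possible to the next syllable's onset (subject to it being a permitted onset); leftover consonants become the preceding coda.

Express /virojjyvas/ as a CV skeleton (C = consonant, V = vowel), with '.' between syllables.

CV.CVC.CV.CVC

Vowels present: i, o, y, a; each is a nucleus, giving 4 syllables.
V1 /i/ – V2 /o/: /r/ is a single consonant, so it becomes the next onset.
V2 /o/ – V3 /y/: /jj/ splits as /j/ + /j/ (/j/ is the longest suffix that is a licit onset).
V3 /y/ – V4 /a/: just /v/ — single C goes to the following onset.
Result: vi.roj.jy.vas.
Mapping each syllable to C/V: /vi/ → CV, /roj/ → CVC, /jy/ → CV, /vas/ → CVC.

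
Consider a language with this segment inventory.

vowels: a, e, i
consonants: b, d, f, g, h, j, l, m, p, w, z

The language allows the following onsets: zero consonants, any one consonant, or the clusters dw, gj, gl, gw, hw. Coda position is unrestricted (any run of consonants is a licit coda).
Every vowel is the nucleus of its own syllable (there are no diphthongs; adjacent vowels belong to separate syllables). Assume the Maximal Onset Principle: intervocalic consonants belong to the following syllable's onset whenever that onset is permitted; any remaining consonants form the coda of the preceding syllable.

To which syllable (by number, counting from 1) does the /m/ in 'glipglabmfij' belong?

Vowels present: i, a, i; each is a nucleus, giving 3 syllables.
/i…a/ gap (V1→V2): cluster /pgl/ — the longest permitted-onset suffix is /gl/; onset = /gl/, preceding coda = /p/.
/a…i/ gap (V2→V3): /bmf/ splits as /bm/ + /f/ (/f/ is the longest suffix that is a licit onset).
Result: glip.glabm.fij.
The /m/ is in the coda of syllable 2 (/glabm/).

2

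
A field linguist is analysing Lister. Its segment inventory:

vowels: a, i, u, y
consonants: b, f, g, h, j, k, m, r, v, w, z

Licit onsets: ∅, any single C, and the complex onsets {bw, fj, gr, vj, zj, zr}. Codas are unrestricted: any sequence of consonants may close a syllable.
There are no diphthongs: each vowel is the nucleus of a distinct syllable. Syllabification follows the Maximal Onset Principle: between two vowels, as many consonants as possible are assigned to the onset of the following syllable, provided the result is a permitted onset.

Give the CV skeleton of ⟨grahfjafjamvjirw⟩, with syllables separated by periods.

CCVC.CCV.CCVC.CCVCC

Vowels present: a, a, a, i; each is a nucleus, giving 4 syllables.
V1 /a/ – V2 /a/: /hfj/ splits as /h/ + /fj/ (/fj/ is the longest suffix that is a licit onset).
V2 /a/ – V3 /a/: cluster /fj/ — /fj/ is itself a permitted onset, so the whole cluster goes right; preceding coda = ∅.
V3 /a/ – V4 /i/: /mvj/ — longest licit onset from the right is /vj/, leaving /m/ as coda.
So the parse is grah.fja.fjam.vjirw.
Mapping each syllable to C/V: /grah/ → CCVC, /fja/ → CCV, /fjam/ → CCVC, /vjirw/ → CCVCC.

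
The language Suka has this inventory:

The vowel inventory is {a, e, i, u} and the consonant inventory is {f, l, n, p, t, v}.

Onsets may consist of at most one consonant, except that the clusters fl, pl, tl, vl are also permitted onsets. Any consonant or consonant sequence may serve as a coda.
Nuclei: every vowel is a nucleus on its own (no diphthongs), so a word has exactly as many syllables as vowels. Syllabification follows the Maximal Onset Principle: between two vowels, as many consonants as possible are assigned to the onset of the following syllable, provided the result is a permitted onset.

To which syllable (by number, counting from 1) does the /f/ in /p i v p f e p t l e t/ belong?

Vowels present: i, e, e; each is a nucleus, giving 3 syllables.
σ1/σ2 boundary: /vpf/ — longest licit onset from the right is /f/, leaving /vp/ as coda.
σ2/σ3 boundary: /ptl/ splits as /p/ + /tl/ (/tl/ is the longest suffix that is a licit onset).
Result: pivp.fep.tlet.
The /f/ is in the onset of syllable 2 (/fep/).

2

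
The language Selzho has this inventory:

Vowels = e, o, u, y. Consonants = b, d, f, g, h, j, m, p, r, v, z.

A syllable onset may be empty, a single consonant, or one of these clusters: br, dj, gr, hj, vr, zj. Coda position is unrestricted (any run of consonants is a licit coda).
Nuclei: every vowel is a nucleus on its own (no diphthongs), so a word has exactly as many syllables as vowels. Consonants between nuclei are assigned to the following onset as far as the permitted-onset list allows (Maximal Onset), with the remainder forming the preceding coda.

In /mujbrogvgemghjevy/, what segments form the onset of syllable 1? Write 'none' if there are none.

Nuclei (vowels): u, o, e, e, y → 5 syllables.
Between /u/ (V1) and /o/ (V2): /jbr/ — longest licit onset from the right is /br/, leaving /j/ as coda.
Between /o/ (V2) and /e/ (V3): cluster /gvg/ — the longest permitted-onset suffix is /g/; onset = /g/, preceding coda = /gv/.
Between /e/ (V3) and /e/ (V4): cluster /mghj/ — the longest permitted-onset suffix is /hj/; onset = /hj/, preceding coda = /mg/.
Between /e/ (V4) and /y/ (V5): just /v/ — single C goes to the following onset.
Syllabification: muj.brogv.gemg.hje.vy.
Syllable 1 is /muj/: onset /m/, nucleus /u/, coda /j/.

m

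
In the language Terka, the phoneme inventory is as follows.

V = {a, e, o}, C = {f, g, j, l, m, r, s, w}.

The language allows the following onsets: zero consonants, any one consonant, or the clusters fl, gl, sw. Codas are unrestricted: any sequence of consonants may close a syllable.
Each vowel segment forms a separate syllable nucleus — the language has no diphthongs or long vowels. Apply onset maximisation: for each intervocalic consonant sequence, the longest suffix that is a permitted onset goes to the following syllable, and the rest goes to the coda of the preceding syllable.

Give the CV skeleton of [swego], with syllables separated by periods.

The vowels are e, o — 2 nuclei, so 2 syllables.
/e…o/ gap (V1→V2): /g/ → onset of the next syllable (single consonants are always licit onsets).
Putting it together: swe.go.
Mapping each syllable to C/V: /swe/ → CCV, /go/ → CV.

CCV.CV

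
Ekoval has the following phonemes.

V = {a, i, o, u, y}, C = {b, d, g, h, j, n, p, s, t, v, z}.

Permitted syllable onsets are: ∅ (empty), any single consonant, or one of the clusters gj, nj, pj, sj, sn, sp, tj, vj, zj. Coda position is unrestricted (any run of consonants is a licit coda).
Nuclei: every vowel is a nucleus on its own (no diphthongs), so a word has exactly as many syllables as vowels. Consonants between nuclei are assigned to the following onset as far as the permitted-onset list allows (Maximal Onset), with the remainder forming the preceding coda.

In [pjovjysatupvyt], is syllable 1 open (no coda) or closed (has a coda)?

open

Nuclei (vowels): o, y, a, u, y → 5 syllables.
σ1/σ2 boundary: /vj/ is a licit onset in full, so it all attaches to the next syllable.
σ2/σ3 boundary: /s/ is a single consonant, so it becomes the next onset.
σ3/σ4 boundary: /t/ → onset of the next syllable (single consonants are always licit onsets).
σ4/σ5 boundary: /pv/; trying suffixes from longest down, /v/ is the first permitted one, so coda /p/ | onset /v/.
Result: pjo.vjy.sa.tup.vyt.
Syllable 1 is /pjo/; it ends in its nucleus with no coda, so it is open.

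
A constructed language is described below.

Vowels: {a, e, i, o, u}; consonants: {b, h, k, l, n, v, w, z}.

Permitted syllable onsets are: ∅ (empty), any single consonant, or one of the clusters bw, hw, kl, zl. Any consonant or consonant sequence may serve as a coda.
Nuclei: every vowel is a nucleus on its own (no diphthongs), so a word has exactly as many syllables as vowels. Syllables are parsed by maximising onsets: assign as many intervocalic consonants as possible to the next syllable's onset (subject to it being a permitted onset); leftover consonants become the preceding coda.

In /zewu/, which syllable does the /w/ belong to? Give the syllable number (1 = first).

2

The vowels are e, u — 2 nuclei, so 2 syllables.
V1 /e/ – V2 /u/: /w/ is a single consonant, so it becomes the next onset.
So the parse is ze.wu.
The /w/ is in the onset of syllable 2 (/wu/).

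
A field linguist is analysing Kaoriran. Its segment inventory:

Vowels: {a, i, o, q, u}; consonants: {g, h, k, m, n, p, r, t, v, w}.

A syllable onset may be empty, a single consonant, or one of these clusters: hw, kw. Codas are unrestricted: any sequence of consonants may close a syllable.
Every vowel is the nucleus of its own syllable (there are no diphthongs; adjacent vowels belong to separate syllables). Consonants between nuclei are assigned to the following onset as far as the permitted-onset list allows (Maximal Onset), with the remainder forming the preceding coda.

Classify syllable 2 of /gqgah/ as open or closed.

closed

The vowels are q, a — 2 nuclei, so 2 syllables.
Between /q/ (V1) and /a/ (V2): just /g/ — single C goes to the following onset.
So the parse is gq.gah.
Syllable 2 is /gah/ with coda /h/, so it is closed.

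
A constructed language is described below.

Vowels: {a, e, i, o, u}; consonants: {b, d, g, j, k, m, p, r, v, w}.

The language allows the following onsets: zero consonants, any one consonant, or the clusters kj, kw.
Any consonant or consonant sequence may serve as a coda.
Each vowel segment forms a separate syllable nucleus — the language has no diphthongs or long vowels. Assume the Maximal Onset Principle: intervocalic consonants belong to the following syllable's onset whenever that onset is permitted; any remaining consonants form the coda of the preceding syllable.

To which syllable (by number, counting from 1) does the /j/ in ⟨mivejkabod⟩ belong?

Vowels present: i, e, a, o; each is a nucleus, giving 4 syllables.
V1 /i/ – V2 /e/: /v/ is a single consonant, so it becomes the next onset.
V2 /e/ – V3 /a/: /jk/ splits as /j/ + /k/ (/k/ is the longest suffix that is a licit onset).
V3 /a/ – V4 /o/: just /b/ — single C goes to the following onset.
Putting it together: mi.vej.ka.bod.
The /j/ is in the coda of syllable 2 (/vej/).

2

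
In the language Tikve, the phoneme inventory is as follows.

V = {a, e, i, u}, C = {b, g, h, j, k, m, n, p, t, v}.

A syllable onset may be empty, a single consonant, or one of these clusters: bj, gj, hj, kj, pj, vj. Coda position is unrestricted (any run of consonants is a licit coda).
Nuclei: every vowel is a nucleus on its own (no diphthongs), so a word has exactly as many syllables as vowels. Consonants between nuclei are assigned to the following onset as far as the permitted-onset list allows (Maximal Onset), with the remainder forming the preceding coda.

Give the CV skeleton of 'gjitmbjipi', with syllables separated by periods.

The vowels are i, i, i — 3 nuclei, so 3 syllables.
σ1/σ2 boundary: /tmbj/ — longest licit onset from the right is /bj/, leaving /tm/ as coda.
σ2/σ3 boundary: /p/ → onset of the next syllable (single consonants are always licit onsets).
So the parse is gjitm.bji.pi.
Mapping each syllable to C/V: /gjitm/ → CCVCC, /bji/ → CCV, /pi/ → CV.

CCVCC.CCV.CV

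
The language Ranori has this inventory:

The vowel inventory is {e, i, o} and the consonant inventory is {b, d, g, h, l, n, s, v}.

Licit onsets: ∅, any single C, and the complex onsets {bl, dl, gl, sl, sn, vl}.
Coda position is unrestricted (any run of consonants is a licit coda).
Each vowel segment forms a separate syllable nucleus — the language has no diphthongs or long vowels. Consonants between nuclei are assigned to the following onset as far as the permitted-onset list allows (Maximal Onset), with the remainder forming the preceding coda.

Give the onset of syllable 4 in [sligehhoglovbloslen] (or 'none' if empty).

gl

Vowels present: i, e, o, o, o, e; each is a nucleus, giving 6 syllables.
σ1/σ2 boundary: /g/ → onset of the next syllable (single consonants are always licit onsets).
σ2/σ3 boundary: /hh/ splits as /h/ + /h/ (/h/ is the longest suffix that is a licit onset).
σ3/σ4 boundary: /gl/ is a licit onset in full, so it all attaches to the next syllable.
σ4/σ5 boundary: /vbl/ — longest licit onset from the right is /bl/, leaving /v/ as coda.
σ5/σ6 boundary: /sl/ — entire cluster is a permitted onset → onset /sl/, coda ∅.
Putting it together: sli.geh.ho.glov.blo.slen.
Syllable 4 is /glov/: onset /gl/, nucleus /o/, coda /v/.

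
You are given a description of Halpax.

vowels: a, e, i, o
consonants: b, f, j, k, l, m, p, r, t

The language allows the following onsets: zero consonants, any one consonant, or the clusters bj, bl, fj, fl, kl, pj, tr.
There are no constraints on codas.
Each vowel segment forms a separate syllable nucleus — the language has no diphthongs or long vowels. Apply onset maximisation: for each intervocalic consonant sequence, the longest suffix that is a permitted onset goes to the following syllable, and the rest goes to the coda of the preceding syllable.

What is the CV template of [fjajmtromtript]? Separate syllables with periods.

CCVCC.CCVC.CCVCC

Vowels present: a, o, i; each is a nucleus, giving 3 syllables.
σ1/σ2 boundary: /jmtr/; trying suffixes from longest down, /tr/ is the first permitted one, so coda /jm/ | onset /tr/.
σ2/σ3 boundary: /mtr/; trying suffixes from longest down, /tr/ is the first permitted one, so coda /m/ | onset /tr/.
Syllabification: fjajm.trom.tript.
Mapping each syllable to C/V: /fjajm/ → CCVCC, /trom/ → CCVC, /tript/ → CCVCC.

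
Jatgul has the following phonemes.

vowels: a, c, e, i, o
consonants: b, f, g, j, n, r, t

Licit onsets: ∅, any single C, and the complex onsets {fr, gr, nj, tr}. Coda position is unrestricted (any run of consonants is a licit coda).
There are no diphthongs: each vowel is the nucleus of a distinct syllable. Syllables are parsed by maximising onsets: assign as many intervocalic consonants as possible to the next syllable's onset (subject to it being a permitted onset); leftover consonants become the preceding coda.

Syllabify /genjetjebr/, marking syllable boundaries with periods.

Vowels present: e, e, e; each is a nucleus, giving 3 syllables.
V1 /e/ – V2 /e/: /nj/ — entire cluster is a permitted onset → onset /nj/, coda ∅.
V2 /e/ – V3 /e/: /tj/ — longest licit onset from the right is /j/, leaving /t/ as coda.

ge.njet.jebr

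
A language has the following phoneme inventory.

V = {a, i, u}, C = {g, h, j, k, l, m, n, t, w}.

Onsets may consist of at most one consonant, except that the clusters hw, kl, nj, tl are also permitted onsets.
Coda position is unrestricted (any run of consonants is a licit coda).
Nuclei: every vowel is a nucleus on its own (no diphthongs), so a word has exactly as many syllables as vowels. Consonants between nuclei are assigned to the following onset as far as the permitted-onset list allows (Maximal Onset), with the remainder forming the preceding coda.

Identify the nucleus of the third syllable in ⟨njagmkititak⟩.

Vowels present: a, i, i, a; each is a nucleus, giving 4 syllables.
The third nucleus (vowel 3 from the left) is /i/.

i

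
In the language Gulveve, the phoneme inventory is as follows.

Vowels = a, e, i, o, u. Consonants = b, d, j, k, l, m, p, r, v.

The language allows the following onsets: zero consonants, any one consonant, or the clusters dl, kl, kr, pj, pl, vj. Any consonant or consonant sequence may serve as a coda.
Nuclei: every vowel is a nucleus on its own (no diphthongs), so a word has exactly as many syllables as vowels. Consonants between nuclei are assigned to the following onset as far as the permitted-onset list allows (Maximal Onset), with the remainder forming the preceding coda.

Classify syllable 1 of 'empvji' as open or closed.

closed

The vowels are e, i — 2 nuclei, so 2 syllables.
/e…i/ gap (V1→V2): cluster /mpvj/ — the longest permitted-onset suffix is /vj/; onset = /vj/, preceding coda = /mp/.
Syllabification: emp.vji.
Syllable 1 is /emp/ with coda /mp/, so it is closed.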